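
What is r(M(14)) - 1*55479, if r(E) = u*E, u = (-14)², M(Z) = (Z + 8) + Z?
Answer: -48423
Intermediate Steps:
M(Z) = 8 + 2*Z (M(Z) = (8 + Z) + Z = 8 + 2*Z)
u = 196
r(E) = 196*E
r(M(14)) - 1*55479 = 196*(8 + 2*14) - 1*55479 = 196*(8 + 28) - 55479 = 196*36 - 55479 = 7056 - 55479 = -48423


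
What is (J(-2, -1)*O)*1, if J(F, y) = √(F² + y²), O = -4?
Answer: -4*√5 ≈ -8.9443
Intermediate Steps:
(J(-2, -1)*O)*1 = (√((-2)² + (-1)²)*(-4))*1 = (√(4 + 1)*(-4))*1 = (√5*(-4))*1 = -4*√5*1 = -4*√5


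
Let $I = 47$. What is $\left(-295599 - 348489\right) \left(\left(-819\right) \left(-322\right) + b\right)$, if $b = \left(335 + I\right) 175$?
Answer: $-212914881984$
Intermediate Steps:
$b = 66850$ ($b = \left(335 + 47\right) 175 = 382 \cdot 175 = 66850$)
$\left(-295599 - 348489\right) \left(\left(-819\right) \left(-322\right) + b\right) = \left(-295599 - 348489\right) \left(\left(-819\right) \left(-322\right) + 66850\right) = - 644088 \left(263718 + 66850\right) = \left(-644088\right) 330568 = -212914881984$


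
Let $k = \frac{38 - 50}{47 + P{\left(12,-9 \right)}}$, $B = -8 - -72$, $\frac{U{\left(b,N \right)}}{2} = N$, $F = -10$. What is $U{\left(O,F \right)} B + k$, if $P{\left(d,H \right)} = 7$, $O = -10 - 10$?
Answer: $- \frac{11522}{9} \approx -1280.2$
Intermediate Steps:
$O = -20$ ($O = -10 - 10 = -20$)
$U{\left(b,N \right)} = 2 N$
$B = 64$ ($B = -8 + 72 = 64$)
$k = - \frac{2}{9}$ ($k = \frac{38 - 50}{47 + 7} = - \frac{12}{54} = \left(-12\right) \frac{1}{54} = - \frac{2}{9} \approx -0.22222$)
$U{\left(O,F \right)} B + k = 2 \left(-10\right) 64 - \frac{2}{9} = \left(-20\right) 64 - \frac{2}{9} = -1280 - \frac{2}{9} = - \frac{11522}{9}$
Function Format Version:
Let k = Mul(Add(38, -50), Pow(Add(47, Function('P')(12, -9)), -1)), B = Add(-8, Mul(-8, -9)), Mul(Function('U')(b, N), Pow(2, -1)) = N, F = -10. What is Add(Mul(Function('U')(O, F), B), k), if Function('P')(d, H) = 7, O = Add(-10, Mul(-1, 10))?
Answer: Rational(-11522, 9) ≈ -1280.2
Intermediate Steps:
O = -20 (O = Add(-10, -10) = -20)
Function('U')(b, N) = Mul(2, N)
B = 64 (B = Add(-8, 72) = 64)
k = Rational(-2, 9) (k = Mul(Add(38, -50), Pow(Add(47, 7), -1)) = Mul(-12, Pow(54, -1)) = Mul(-12, Rational(1, 54)) = Rational(-2, 9) ≈ -0.22222)
Add(Mul(Function('U')(O, F), B), k) = Add(Mul(Mul(2, -10), 64), Rational(-2, 9)) = Add(Mul(-20, 64), Rational(-2, 9)) = Add(-1280, Rational(-2, 9)) = Rational(-11522, 9)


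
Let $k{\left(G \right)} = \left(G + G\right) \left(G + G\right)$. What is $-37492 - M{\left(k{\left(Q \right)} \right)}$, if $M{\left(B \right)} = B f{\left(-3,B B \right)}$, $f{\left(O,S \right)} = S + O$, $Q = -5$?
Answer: $-1037192$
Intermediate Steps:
$f{\left(O,S \right)} = O + S$
$k{\left(G \right)} = 4 G^{2}$ ($k{\left(G \right)} = 2 G 2 G = 4 G^{2}$)
$M{\left(B \right)} = B \left(-3 + B^{2}\right)$ ($M{\left(B \right)} = B \left(-3 + B B\right) = B \left(-3 + B^{2}\right)$)
$-37492 - M{\left(k{\left(Q \right)} \right)} = -37492 - 4 \left(-5\right)^{2} \left(-3 + \left(4 \left(-5\right)^{2}\right)^{2}\right) = -37492 - 4 \cdot 25 \left(-3 + \left(4 \cdot 25\right)^{2}\right) = -37492 - 100 \left(-3 + 100^{2}\right) = -37492 - 100 \left(-3 + 10000\right) = -37492 - 100 \cdot 9997 = -37492 - 999700 = -1037192$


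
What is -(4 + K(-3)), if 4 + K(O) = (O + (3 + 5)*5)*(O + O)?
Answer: 222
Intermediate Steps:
K(O) = -4 + 2*O*(40 + O) (K(O) = -4 + (O + (3 + 5)*5)*(O + O) = -4 + (O + 8*5)*(2*O) = -4 + (O + 40)*(2*O) = -4 + (40 + O)*(2*O) = -4 + 2*O*(40 + O))
-(4 + K(-3)) = -(4 + (-4 + 2*(-3)² + 80*(-3))) = -(4 + (-4 + 2*9 - 240)) = -(4 + (-4 + 18 - 240)) = -(4 - 226) = -1*(-222) = 222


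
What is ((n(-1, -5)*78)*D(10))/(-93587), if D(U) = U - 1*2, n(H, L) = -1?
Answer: 48/7199 ≈ 0.0066676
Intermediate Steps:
D(U) = -2 + U (D(U) = U - 2 = -2 + U)
((n(-1, -5)*78)*D(10))/(-93587) = ((-1*78)*(-2 + 10))/(-93587) = -78*8*(-1/93587) = -624*(-1/93587) = 48/7199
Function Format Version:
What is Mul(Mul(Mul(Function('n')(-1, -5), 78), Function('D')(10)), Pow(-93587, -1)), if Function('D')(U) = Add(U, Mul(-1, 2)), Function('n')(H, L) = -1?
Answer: Rational(48, 7199) ≈ 0.0066676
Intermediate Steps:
Function('D')(U) = Add(-2, U) (Function('D')(U) = Add(U, -2) = Add(-2, U))
Mul(Mul(Mul(Function('n')(-1, -5), 78), Function('D')(10)), Pow(-93587, -1)) = Mul(Mul(Mul(-1, 78), Add(-2, 10)), Pow(-93587, -1)) = Mul(Mul(-78, 8), Rational(-1, 93587)) = Mul(-624, Rational(-1, 93587)) = Rational(48, 7199)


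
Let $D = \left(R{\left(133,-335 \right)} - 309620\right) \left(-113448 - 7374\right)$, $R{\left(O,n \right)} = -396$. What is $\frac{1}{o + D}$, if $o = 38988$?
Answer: $\frac{1}{37456792140} \approx 2.6697 \cdot 10^{-11}$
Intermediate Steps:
$D = 37456753152$ ($D = \left(-396 - 309620\right) \left(-113448 - 7374\right) = \left(-310016\right) \left(-120822\right) = 37456753152$)
$\frac{1}{o + D} = \frac{1}{38988 + 37456753152} = \frac{1}{37456792140}$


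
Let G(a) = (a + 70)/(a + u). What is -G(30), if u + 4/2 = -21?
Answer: -100/7 ≈ -14.286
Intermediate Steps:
u = -23 (u = -2 - 21 = -23)
G(a) = (70 + a)/(-23 + a) (G(a) = (a + 70)/(a - 23) = (70 + a)/(-23 + a))
-G(30) = -(70 + 30)/(-23 + 30) = -100/7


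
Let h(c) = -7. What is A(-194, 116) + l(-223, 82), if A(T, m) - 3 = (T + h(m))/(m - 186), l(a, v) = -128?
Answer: -8549/70 ≈ -122.13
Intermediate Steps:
A(T, m) = 3 + (-7 + T)/(-186 + m) (A(T, m) = 3 + (T - 7)/(m - 186) = 3 + (-7 + T)/(-186 + m))
A(-194, 116) + l(-223, 82) = (-565 - 194 + 3*116)/(-186 + 116) - 128 = (-565 - 194 + 348)/(-70) - 128 = -1/70*(-411) - 128 = 411/70 - 128 = -8549/70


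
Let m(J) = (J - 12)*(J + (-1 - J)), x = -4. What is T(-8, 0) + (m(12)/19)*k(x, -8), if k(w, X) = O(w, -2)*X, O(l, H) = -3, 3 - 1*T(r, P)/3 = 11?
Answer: -24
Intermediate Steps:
T(r, P) = -24 (T(r, P) = 9 - 3*11 = 9 - 33 = -24)
k(w, X) = -3*X
m(J) = 12 - J (m(J) = (-12 + J)*(-1) = 12 - J)
T(-8, 0) + (m(12)/19)*k(x, -8) = -24 + ((12 - 1*12)/19)*(-3*(-8)) = -24 + ((12 - 12)*(1/19))*24 = -24 + (0*(1/19))*24 = -24 + 0*24 = -24 + 0 = -24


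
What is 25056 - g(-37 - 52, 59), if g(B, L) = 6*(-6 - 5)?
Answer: 25122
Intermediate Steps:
g(B, L) = -66 (g(B, L) = 6*(-11) = -66)
25056 - g(-37 - 52, 59) = 25056 - 1*(-66) = 25056 + 66 = 25122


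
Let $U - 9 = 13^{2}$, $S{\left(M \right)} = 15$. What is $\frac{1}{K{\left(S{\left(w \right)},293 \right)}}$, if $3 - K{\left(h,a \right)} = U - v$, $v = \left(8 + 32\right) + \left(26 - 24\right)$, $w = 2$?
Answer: $- \frac{1}{133} \approx -0.0075188$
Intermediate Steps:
$U = 178$ ($U = 9 + 13^{2} = 9 + 169 = 178$)
$v = 42$ ($v = 40 + 2 = 42$)
$K{\left(h,a \right)} = -133$ ($K{\left(h,a \right)} = 3 - \left(178 - 42\right) = 3 - 136 = -133$)
$\frac{1}{K{\left(S{\left(w \right)},293 \right)}} = \frac{1}{-133} = - \frac{1}{133}$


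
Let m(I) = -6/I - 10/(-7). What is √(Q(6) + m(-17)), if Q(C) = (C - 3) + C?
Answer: √152677/119 ≈ 3.2835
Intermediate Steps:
Q(C) = -3 + 2*C (Q(C) = (-3 + C) + C = -3 + 2*C)
m(I) = 10/7 - 6/I (m(I) = -6/I - 10*(-⅐) = -6/I + 10/7 = 10/7 - 6/I)
√(Q(6) + m(-17)) = √((-3 + 2*6) + (10/7 - 6/(-17))) = √((-3 + 12) + (10/7 - 6*(-1/17))) = √(9 + (10/7 + 6/17)) = √(9 + 212/119) = √(1283/119) = √152677/119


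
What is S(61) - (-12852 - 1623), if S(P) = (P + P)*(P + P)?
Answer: 29359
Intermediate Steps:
S(P) = 4*P² (S(P) = (2*P)*(2*P) = 4*P²)
S(61) - (-12852 - 1623) = 4*61² - (-12852 - 1623) = 4*3721 - 1*(-14475) = 14884 + 14475 = 29359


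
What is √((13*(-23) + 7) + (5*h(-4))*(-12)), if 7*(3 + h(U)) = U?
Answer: 4*I*√238/7 ≈ 8.8156*I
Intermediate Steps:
h(U) = -3 + U/7
√((13*(-23) + 7) + (5*h(-4))*(-12)) = √((13*(-23) + 7) + (5*(-3 + (⅐)*(-4)))*(-12)) = √((-299 + 7) + (5*(-3 - 4/7))*(-12)) = √(-292 + (5*(-25/7))*(-12)) = √(-292 - 125/7*(-12)) = √(-292 + 1500/7) = √(-544/7) = 4*I*√238/7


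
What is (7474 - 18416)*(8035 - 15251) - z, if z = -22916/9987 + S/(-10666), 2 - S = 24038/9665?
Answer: 40644495713356652702/514764385215 ≈ 7.8957e+7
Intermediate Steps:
S = -4708/9665 (S = 2 - 24038/9665 = -4708/9665 ≈ -0.48712)
z = -1181146076222/514764385215 (z = -22916/9987 - 4708/9665/(-10666) = -22916*1/9987 - 4708/9665*(-1/10666) = -22916/9987 + 2354/51543445 = -1181146076222/514764385215 ≈ -2.2945)
(7474 - 18416)*(8035 - 15251) - z = (7474 - 18416)*(8035 - 15251) - 1*(-1181146076222/514764385215) = -10942*(-7216) + 1181146076222/514764385215 = 78957472 + 1181146076222/514764385215 = 40644495713356652702/514764385215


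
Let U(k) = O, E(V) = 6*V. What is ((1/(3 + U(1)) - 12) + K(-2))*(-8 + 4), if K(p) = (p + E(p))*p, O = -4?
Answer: -60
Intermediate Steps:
U(k) = -4
K(p) = 7*p**2 (K(p) = (p + 6*p)*p = (7*p)*p = 7*p**2)
((1/(3 + U(1)) - 12) + K(-2))*(-8 + 4) = ((1/(3 - 4) - 12) + 7*(-2)**2)*(-8 + 4) = ((1/(-1) - 12) + 7*4)*(-4) = ((-1 - 12) + 28)*(-4) = (-13 + 28)*(-4) = 15*(-4) = -60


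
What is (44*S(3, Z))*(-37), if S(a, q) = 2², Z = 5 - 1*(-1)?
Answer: -6512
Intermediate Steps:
Z = 6 (Z = 5 + 1 = 6)
S(a, q) = 4
(44*S(3, Z))*(-37) = (44*4)*(-37) = 176*(-37) = -6512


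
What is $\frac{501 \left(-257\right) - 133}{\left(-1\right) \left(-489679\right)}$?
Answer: $- \frac{128890}{489679} \approx -0.26321$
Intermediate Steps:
$\frac{501 \left(-257\right) - 133}{\left(-1\right) \left(-489679\right)} = \frac{-128757 - 133}{489679} = \left(-128890\right) \frac{1}{489679} = - \frac{128890}{489679}$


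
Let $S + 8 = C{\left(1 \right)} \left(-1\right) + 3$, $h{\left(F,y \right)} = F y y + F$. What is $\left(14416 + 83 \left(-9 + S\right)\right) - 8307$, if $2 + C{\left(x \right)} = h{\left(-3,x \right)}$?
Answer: $5611$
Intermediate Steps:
$h{\left(F,y \right)} = F + F y^{2}$ ($h{\left(F,y \right)} = F y^{2} + F = F + F y^{2}$)
$C{\left(x \right)} = -5 - 3 x^{2}$ ($C{\left(x \right)} = -2 - 3 \left(1 + x^{2}\right) = -2 - \left(3 + 3 x^{2}\right) = -5 - 3 x^{2}$)
$S = 3$ ($S = -8 + \left(\left(-5 - 3 \cdot 1^{2}\right) \left(-1\right) + 3\right) = -8 + \left(\left(-5 - 3\right) \left(-1\right) + 3\right) = -8 + \left(\left(-8\right) \left(-1\right) + 3\right) = -8 + \left(8 + 3\right) = -8 + 11 = 3$)
$\left(14416 + 83 \left(-9 + S\right)\right) - 8307 = \left(14416 + 83 \left(-9 + 3\right)\right) - 8307 = \left(14416 + 83 \left(-6\right)\right) - 8307 = \left(14416 - 498\right) - 8307 = 13918 - 8307 = 5611$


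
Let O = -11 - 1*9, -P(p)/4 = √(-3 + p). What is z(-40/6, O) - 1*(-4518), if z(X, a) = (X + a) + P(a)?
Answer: 13474/3 - 4*I*√23 ≈ 4491.3 - 19.183*I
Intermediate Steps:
P(p) = -4*√(-3 + p)
O = -20 (O = -11 - 9 = -20)
z(X, a) = X + a - 4*√(-3 + a) (z(X, a) = (X + a) - 4*√(-3 + a) = X + a - 4*√(-3 + a))
z(-40/6, O) - 1*(-4518) = (-40/6 - 20 - 4*√(-3 - 20)) - 1*(-4518) = (-40*⅙ - 20 - 4*I*√23) + 4518 = (-20/3 - 20 - 4*I*√23) + 4518 = (-80/3 - 4*I*√23) + 4518 = 13474/3 - 4*I*√23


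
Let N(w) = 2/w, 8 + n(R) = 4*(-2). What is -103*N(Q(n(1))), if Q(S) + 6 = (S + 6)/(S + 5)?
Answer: 1133/28 ≈ 40.464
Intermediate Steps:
n(R) = -16 (n(R) = -8 + 4*(-2) = -8 - 8 = -16)
Q(S) = -6 + (6 + S)/(5 + S) (Q(S) = -6 + (S + 6)/(S + 5) = -6 + (6 + S)/(5 + S))
-103*N(Q(n(1))) = -206/((-24 - 5*(-16))/(5 - 16)) = -206/((-24 + 80)/(-11)) = -206/((-1/11*56)) = -206/(-56/11) = -206*(-11)/56 = -103*(-11/28) = 1133/28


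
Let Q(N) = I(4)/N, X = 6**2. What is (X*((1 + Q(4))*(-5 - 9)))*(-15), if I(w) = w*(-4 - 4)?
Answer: -52920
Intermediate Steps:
I(w) = -8*w (I(w) = w*(-8) = -8*w)
X = 36
Q(N) = -32/N (Q(N) = (-8*4)/N = -32/N)
(X*((1 + Q(4))*(-5 - 9)))*(-15) = (36*((1 - 32/4)*(-5 - 9)))*(-15) = (36*((1 - 32*1/4)*(-14)))*(-15) = (36*((1 - 8)*(-14)))*(-15) = (36*(-7*(-14)))*(-15) = (36*98)*(-15) = 3528*(-15) = -52920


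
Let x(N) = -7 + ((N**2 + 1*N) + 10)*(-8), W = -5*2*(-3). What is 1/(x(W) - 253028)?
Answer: -1/260555 ≈ -3.8380e-6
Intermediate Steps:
W = 30 (W = -10*(-3) = 30)
x(N) = -87 - 8*N - 8*N**2 (x(N) = -7 + ((N**2 + N) + 10)*(-8) = -7 + ((N + N**2) + 10)*(-8) = -7 + (10 + N + N**2)*(-8) = -7 + (-80 - 8*N - 8*N**2) = -87 - 8*N - 8*N**2)
1/(x(W) - 253028) = 1/((-87 - 8*30 - 8*30**2) - 253028) = 1/((-87 - 240 - 8*900) - 253028) = 1/((-87 - 240 - 7200) - 253028) = 1/(-7527 - 253028) = 1/(-260555) = -1/260555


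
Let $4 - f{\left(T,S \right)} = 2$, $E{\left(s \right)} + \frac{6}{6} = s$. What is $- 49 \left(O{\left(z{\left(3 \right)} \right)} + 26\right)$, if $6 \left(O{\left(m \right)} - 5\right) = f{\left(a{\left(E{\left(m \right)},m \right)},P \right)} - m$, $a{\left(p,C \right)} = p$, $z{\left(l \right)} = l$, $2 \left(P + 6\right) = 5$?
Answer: $- \frac{9065}{6} \approx -1510.8$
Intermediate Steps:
$P = - \frac{7}{2}$ ($P = -6 + \frac{1}{2} \cdot 5 = -6 + \frac{5}{2} = - \frac{7}{2} \approx -3.5$)
$E{\left(s \right)} = -1 + s$
$f{\left(T,S \right)} = 2$ ($f{\left(T,S \right)} = 4 - 2 = 2$)
$O{\left(m \right)} = \frac{16}{3} - \frac{m}{6}$ ($O{\left(m \right)} = 5 + \frac{2 - m}{6} = 5 - \left(- \frac{1}{3} + \frac{m}{6}\right) = \frac{16}{3} - \frac{m}{6}$)
$- 49 \left(O{\left(z{\left(3 \right)} \right)} + 26\right) = - 49 \left(\left(\frac{16}{3} - \frac{1}{2}\right) + 26\right) = - 49 \left(\frac{29}{6} + 26\right) = \left(-49\right) \frac{185}{6} = - \frac{9065}{6}$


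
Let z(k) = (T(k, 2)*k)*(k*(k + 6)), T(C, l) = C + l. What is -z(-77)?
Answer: -31571925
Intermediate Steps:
z(k) = k²*(2 + k)*(6 + k) (z(k) = ((k + 2)*k)*(k*(k + 6)) = ((2 + k)*k)*(k*(6 + k)) = (k*(2 + k))*(k*(6 + k)) = k²*(2 + k)*(6 + k))
-z(-77) = -(-77)²*(2 - 77)*(6 - 77) = -5929*(-75)*(-71) = -1*31571925 = -31571925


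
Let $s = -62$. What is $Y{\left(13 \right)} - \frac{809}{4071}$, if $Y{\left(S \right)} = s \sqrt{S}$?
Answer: $- \frac{809}{4071} - 62 \sqrt{13} \approx -223.74$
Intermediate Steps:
$Y{\left(S \right)} = - 62 \sqrt{S}$
$Y{\left(13 \right)} - \frac{809}{4071} = - 62 \sqrt{13} - \frac{809}{4071} = - \frac{809}{4071} - 62 \sqrt{13}$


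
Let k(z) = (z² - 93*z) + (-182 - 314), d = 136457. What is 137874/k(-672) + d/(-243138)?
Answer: -9139930819/31217946648 ≈ -0.29278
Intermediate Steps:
k(z) = -496 + z² - 93*z (k(z) = (z² - 93*z) - 496 = -496 + z² - 93*z)
137874/k(-672) + d/(-243138) = 137874/(-496 + (-672)² - 93*(-672)) + 136457/(-243138) = 137874/(-496 + 451584 + 62496) + 136457*(-1/243138) = 137874/513584 - 136457/243138 = 137874*(1/513584) - 136457/243138 = 68937/256792 - 136457/243138 = -9139930819/31217946648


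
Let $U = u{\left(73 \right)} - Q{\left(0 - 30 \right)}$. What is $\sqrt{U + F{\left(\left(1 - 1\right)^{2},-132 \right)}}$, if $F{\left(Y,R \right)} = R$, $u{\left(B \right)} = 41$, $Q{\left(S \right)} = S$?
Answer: $i \sqrt{61} \approx 7.8102 i$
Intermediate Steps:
$U = 71$ ($U = 41 - \left(0 - 30\right) = 41 - -30 = 41 + 30 = 71$)
$\sqrt{U + F{\left(\left(1 - 1\right)^{2},-132 \right)}} = \sqrt{71 - 132} = \sqrt{-61} = i \sqrt{61}$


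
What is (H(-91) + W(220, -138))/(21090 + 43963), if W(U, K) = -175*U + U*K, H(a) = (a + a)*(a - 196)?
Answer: -16626/65053 ≈ -0.25558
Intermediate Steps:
H(a) = 2*a*(-196 + a) (H(a) = (2*a)*(-196 + a) = 2*a*(-196 + a))
W(U, K) = -175*U + K*U
(H(-91) + W(220, -138))/(21090 + 43963) = (2*(-91)*(-196 - 91) + 220*(-175 - 138))/(21090 + 43963) = (2*(-91)*(-287) + 220*(-313))/65053 = (52234 - 68860)*(1/65053) = -16626*1/65053 = -16626/65053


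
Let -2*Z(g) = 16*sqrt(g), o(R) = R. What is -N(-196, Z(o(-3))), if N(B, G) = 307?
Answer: -307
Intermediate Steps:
Z(g) = -8*sqrt(g)
-N(-196, Z(o(-3))) = -1*307 = -307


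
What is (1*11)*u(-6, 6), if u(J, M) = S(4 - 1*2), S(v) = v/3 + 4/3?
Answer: 22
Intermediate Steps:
S(v) = 4/3 + v/3 (S(v) = v*(⅓) + 4*(⅓) = v/3 + 4/3 = 4/3 + v/3)
u(J, M) = 2 (u(J, M) = 4/3 + (4 - 1*2)/3 = 4/3 + (4 - 2)/3 = 4/3 + (⅓)*2 = 4/3 + ⅔ = 2)
(1*11)*u(-6, 6) = (1*11)*2 = 11*2 = 22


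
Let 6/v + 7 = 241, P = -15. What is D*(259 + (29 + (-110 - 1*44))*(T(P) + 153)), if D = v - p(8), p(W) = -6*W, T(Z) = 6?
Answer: -36740768/39 ≈ -9.4207e+5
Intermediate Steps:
v = 1/39 (v = 6/(-7 + 241) = 6/234 = 6*(1/234) = 1/39 ≈ 0.025641)
D = 1873/39 (D = 1/39 - (-6)*8 = 1/39 - 1*(-48) = 1/39 + 48 = 1873/39 ≈ 48.026)
D*(259 + (29 + (-110 - 1*44))*(T(P) + 153)) = 1873*(259 + (29 + (-110 - 1*44))*(6 + 153))/39 = 1873*(259 + (29 + (-110 - 44))*159)/39 = 1873*(259 + (29 - 154)*159)/39 = 1873*(259 - 125*159)/39 = 1873*(259 - 19875)/39 = (1873/39)*(-19616) = -36740768/39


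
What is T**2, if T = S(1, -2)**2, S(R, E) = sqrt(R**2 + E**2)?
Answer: 25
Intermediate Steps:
S(R, E) = sqrt(E**2 + R**2)
T = 5 (T = (sqrt((-2)**2 + 1**2))**2 = (sqrt(4 + 1))**2 = (sqrt(5))**2 = 5)
T**2 = 5**2 = 25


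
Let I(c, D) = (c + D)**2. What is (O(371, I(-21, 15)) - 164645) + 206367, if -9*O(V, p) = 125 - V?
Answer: 125248/3 ≈ 41749.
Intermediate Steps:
I(c, D) = (D + c)**2
O(V, p) = -125/9 + V/9 (O(V, p) = -(125 - V)/9 = -125/9 + V/9)
(O(371, I(-21, 15)) - 164645) + 206367 = ((-125/9 + (1/9)*371) - 164645) + 206367 = ((-125/9 + 371/9) - 164645) + 206367 = (82/3 - 164645) + 206367 = -493853/3 + 206367 = 125248/3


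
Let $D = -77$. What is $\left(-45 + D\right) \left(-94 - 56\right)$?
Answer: $18300$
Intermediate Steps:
$\left(-45 + D\right) \left(-94 - 56\right) = \left(-45 - 77\right) \left(-94 - 56\right) = \left(-122\right) \left(-150\right) = 18300$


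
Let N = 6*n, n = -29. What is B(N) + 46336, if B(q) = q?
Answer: 46162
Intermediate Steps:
N = -174 (N = 6*(-29) = -174)
B(N) + 46336 = -174 + 46336 = 46162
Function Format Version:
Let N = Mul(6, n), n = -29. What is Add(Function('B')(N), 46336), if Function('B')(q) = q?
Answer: 46162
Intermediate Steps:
N = -174 (N = Mul(6, -29) = -174)
Add(Function('B')(N), 46336) = Add(-174, 46336) = 46162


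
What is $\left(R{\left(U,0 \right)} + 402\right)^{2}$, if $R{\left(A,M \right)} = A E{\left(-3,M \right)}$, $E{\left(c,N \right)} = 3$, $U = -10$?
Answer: $138384$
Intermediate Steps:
$R{\left(A,M \right)} = 3 A$ ($R{\left(A,M \right)} = A 3 = 3 A$)
$\left(R{\left(U,0 \right)} + 402\right)^{2} = \left(3 \left(-10\right) + 402\right)^{2} = \left(-30 + 402\right)^{2} = 372^{2} = 138384$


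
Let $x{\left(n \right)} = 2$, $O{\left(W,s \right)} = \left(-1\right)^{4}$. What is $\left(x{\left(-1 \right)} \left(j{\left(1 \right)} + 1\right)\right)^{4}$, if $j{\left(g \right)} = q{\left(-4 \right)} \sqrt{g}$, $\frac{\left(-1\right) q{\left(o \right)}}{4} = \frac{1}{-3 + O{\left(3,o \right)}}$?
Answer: $1296$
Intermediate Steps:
$O{\left(W,s \right)} = 1$
$q{\left(o \right)} = 2$ ($q{\left(o \right)} = - \frac{4}{-3 + 1} = - \frac{4}{-2} = \left(-4\right) \left(- \frac{1}{2}\right) = 2$)
$j{\left(g \right)} = 2 \sqrt{g}$
$\left(x{\left(-1 \right)} \left(j{\left(1 \right)} + 1\right)\right)^{4} = \left(2 \left(2 \sqrt{1} + 1\right)\right)^{4} = \left(2 \left(2 \cdot 1 + 1\right)\right)^{4} = \left(2 \left(2 + 1\right)\right)^{4} = \left(2 \cdot 3\right)^{4} = 6^{4} = 1296$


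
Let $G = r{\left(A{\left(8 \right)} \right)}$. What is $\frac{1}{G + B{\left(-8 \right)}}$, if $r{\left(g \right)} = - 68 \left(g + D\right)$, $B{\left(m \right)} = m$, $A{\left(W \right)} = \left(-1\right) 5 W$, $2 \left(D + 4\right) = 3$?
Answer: $\frac{1}{2882} \approx 0.00034698$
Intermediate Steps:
$D = - \frac{5}{2}$ ($D = -4 + \frac{1}{2} \cdot 3 = -4 + \frac{3}{2} = - \frac{5}{2} \approx -2.5$)
$A{\left(W \right)} = - 5 W$
$r{\left(g \right)} = 170 - 68 g$ ($r{\left(g \right)} = - 68 \left(g - \frac{5}{2}\right) = - 68 \left(- \frac{5}{2} + g\right) = 170 - 68 g$)
$G = 2890$ ($G = 170 - 68 \left(\left(-5\right) 8\right) = 170 - -2720 = 170 + 2720 = 2890$)
$\frac{1}{G + B{\left(-8 \right)}} = \frac{1}{2890 - 8} = \frac{1}{2882}$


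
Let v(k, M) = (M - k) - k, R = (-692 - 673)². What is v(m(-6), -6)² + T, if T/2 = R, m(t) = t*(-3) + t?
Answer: 3727350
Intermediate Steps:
R = 1863225 (R = (-1365)² = 1863225)
m(t) = -2*t (m(t) = -3*t + t = -2*t)
v(k, M) = M - 2*k
T = 3726450 (T = 2*1863225 = 3726450)
v(m(-6), -6)² + T = (-6 - (-4)*(-6))² + 3726450 = (-6 - 2*12)² + 3726450 = (-6 - 24)² + 3726450 = (-30)² + 3726450 = 900 + 3726450 = 3727350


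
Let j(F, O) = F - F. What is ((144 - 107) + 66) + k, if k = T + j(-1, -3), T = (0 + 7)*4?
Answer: 131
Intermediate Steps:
j(F, O) = 0
T = 28 (T = 7*4 = 28)
k = 28 (k = 28 + 0 = 28)
((144 - 107) + 66) + k = ((144 - 107) + 66) + 28 = (37 + 66) + 28 = 103 + 28 = 131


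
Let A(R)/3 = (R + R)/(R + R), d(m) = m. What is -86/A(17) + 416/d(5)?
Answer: 818/15 ≈ 54.533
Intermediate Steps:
A(R) = 3 (A(R) = 3*((R + R)/(R + R)) = 3*((2*R)/((2*R))) = 3*((2*R)*(1/(2*R))) = 3*1 = 3)
-86/A(17) + 416/d(5) = -86/3 + 416/5 = 818/15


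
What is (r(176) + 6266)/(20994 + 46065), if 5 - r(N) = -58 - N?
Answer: 6505/67059 ≈ 0.097004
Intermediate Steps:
r(N) = 63 + N (r(N) = 5 - (-58 - N) = 5 + (58 + N) = 63 + N)
(r(176) + 6266)/(20994 + 46065) = ((63 + 176) + 6266)/(20994 + 46065) = (239 + 6266)/67059 = 6505*(1/67059) = 6505/67059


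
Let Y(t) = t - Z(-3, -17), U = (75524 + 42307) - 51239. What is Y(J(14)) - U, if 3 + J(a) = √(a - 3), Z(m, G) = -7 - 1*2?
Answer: -66586 + √11 ≈ -66583.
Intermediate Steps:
Z(m, G) = -9 (Z(m, G) = -7 - 2 = -9)
U = 66592 (U = 117831 - 51239 = 66592)
J(a) = -3 + √(-3 + a) (J(a) = -3 + √(a - 3) = -3 + √(-3 + a))
Y(t) = 9 + t (Y(t) = t - 1*(-9) = t + 9 = 9 + t)
Y(J(14)) - U = (9 + (-3 + √(-3 + 14))) - 1*66592 = (9 + (-3 + √11)) - 66592 = (6 + √11) - 66592 = -66586 + √11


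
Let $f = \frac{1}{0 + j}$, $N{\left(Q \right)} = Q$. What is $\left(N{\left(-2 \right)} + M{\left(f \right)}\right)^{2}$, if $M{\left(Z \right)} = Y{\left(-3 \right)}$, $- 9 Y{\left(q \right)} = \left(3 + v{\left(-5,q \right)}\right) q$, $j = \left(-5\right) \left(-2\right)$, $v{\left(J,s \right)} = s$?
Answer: $4$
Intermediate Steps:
$j = 10$
$f = \frac{1}{10}$ ($f = \frac{1}{0 + 10} = \frac{1}{10} \approx 0.1$)
$Y{\left(q \right)} = - \frac{q \left(3 + q\right)}{9}$ ($Y{\left(q \right)} = - \frac{\left(3 + q\right) q}{9} = - \frac{q \left(3 + q\right)}{9}$)
$M{\left(Z \right)} = 0$ ($M{\left(Z \right)} = \left(- \frac{1}{9}\right) \left(-3\right) \left(3 - 3\right) = \left(- \frac{1}{9}\right) \left(-3\right) 0 = 0$)
$\left(N{\left(-2 \right)} + M{\left(f \right)}\right)^{2} = \left(-2 + 0\right)^{2} = \left(-2\right)^{2} = 4$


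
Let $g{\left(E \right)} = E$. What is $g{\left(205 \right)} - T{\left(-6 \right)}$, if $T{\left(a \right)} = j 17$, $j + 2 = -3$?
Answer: $290$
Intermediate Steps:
$j = -5$ ($j = -2 - 3 = -5$)
$T{\left(a \right)} = -85$ ($T{\left(a \right)} = \left(-5\right) 17 = -85$)
$g{\left(205 \right)} - T{\left(-6 \right)} = 205 - -85 = 205 + 85 = 290$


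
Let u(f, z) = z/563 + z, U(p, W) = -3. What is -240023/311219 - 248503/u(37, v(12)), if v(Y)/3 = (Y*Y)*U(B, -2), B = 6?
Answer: 2550960710687/13381391808 ≈ 190.64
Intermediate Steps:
v(Y) = -9*Y**2 (v(Y) = 3*((Y*Y)*(-3)) = 3*(Y**2*(-3)) = 3*(-3*Y**2) = -9*Y**2)
u(f, z) = 564*z/563 (u(f, z) = z/563 + z = 564*z/563)
-240023/311219 - 248503/u(37, v(12)) = -240023/311219 - 248503/(564*(-9*12**2)/563) = -240023*1/311219 - 248503/(564*(-9*144)/563) = -14119/18307 - 248503/((564/563)*(-1296)) = -14119/18307 - 248503/(-730944/563) = -14119/18307 - 248503*(-563/730944) = -14119/18307 + 139907189/730944 = 2550960710687/13381391808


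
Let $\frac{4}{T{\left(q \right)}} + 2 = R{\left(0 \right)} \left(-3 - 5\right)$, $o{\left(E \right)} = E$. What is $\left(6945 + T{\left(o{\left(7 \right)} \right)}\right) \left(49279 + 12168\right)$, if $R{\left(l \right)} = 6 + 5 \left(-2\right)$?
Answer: $\frac{6401364119}{15} \approx 4.2676 \cdot 10^{8}$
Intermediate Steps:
$R{\left(l \right)} = -4$ ($R{\left(l \right)} = 6 - 10 = -4$)
$T{\left(q \right)} = \frac{2}{15}$ ($T{\left(q \right)} = \frac{4}{-2 - 4 \left(-3 - 5\right)} = \frac{4}{-2 - -32} = \frac{4}{-2 + 32} = \frac{4}{30} = 4 \cdot \frac{1}{30} = \frac{2}{15}$)
$\left(6945 + T{\left(o{\left(7 \right)} \right)}\right) \left(49279 + 12168\right) = \left(6945 + \frac{2}{15}\right) \left(49279 + 12168\right) = \frac{104177}{15} \cdot 61447 = \frac{6401364119}{15}$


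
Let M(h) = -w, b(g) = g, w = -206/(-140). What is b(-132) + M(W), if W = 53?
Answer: -9343/70 ≈ -133.47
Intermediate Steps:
w = 103/70 (w = -206*(-1/140) = 103/70 ≈ 1.4714)
M(h) = -103/70 (M(h) = -1*103/70 = -103/70)
b(-132) + M(W) = -132 - 103/70 = -9343/70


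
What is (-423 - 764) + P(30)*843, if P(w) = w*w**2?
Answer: 22759813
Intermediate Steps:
P(w) = w**3
(-423 - 764) + P(30)*843 = (-423 - 764) + 30**3*843 = -1187 + 27000*843 = -1187 + 22761000 = 22759813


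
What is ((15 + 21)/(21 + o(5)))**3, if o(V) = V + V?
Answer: 46656/29791 ≈ 1.5661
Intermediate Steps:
o(V) = 2*V
((15 + 21)/(21 + o(5)))**3 = ((15 + 21)/(21 + 2*5))**3 = (36/(21 + 10))**3 = (36/31)**3 = 46656/29791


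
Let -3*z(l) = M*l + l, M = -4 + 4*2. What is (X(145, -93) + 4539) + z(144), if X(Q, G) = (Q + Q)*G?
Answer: -22671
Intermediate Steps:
M = 4 (M = -4 + 8 = 4)
z(l) = -5*l/3 (z(l) = -(4*l + l)/3 = -5*l/3)
X(Q, G) = 2*G*Q (X(Q, G) = (2*Q)*G = 2*G*Q)
(X(145, -93) + 4539) + z(144) = (2*(-93)*145 + 4539) - 5/3*144 = (-26970 + 4539) - 240 = -22431 - 240 = -22671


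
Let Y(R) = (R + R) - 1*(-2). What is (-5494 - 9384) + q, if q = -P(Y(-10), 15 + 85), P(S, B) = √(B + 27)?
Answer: -14878 - √127 ≈ -14889.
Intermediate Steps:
Y(R) = 2 + 2*R (Y(R) = 2*R + 2 = 2 + 2*R)
P(S, B) = √(27 + B)
q = -√127 (q = -√(27 + (15 + 85)) = -√(27 + 100) = -√127 ≈ -11.269)
(-5494 - 9384) + q = (-5494 - 9384) - √127 = -14878 - √127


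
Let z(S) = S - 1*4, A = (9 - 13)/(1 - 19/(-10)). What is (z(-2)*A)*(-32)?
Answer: -7680/29 ≈ -264.83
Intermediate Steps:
A = -40/29 (A = -4/(1 - 19*(-⅒)) = -4/(1 + 19/10) = -4/29/10 = -4*10/29 = -40/29 ≈ -1.3793)
z(S) = -4 + S (z(S) = S - 4 = -4 + S)
(z(-2)*A)*(-32) = ((-4 - 2)*(-40/29))*(-32) = -6*(-40/29)*(-32) = (240/29)*(-32) = -7680/29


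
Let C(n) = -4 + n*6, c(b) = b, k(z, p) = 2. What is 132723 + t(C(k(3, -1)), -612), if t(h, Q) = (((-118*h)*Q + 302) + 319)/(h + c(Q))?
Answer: 79586343/604 ≈ 1.3177e+5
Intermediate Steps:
C(n) = -4 + 6*n
t(h, Q) = (621 - 118*Q*h)/(Q + h) (t(h, Q) = (((-118*h)*Q + 302) + 319)/(h + Q) = ((-118*Q*h + 302) + 319)/(Q + h) = ((302 - 118*Q*h) + 319)/(Q + h) = (621 - 118*Q*h)/(Q + h))
132723 + t(C(k(3, -1)), -612) = 132723 + (621 - 118*(-612)*(-4 + 6*2))/(-612 + (-4 + 6*2)) = 132723 + (621 - 118*(-612)*(-4 + 12))/(-612 + (-4 + 12)) = 132723 + (621 - 118*(-612)*8)/(-612 + 8) = 132723 + (621 + 577728)/(-604) = 132723 - 1/604*578349 = 132723 - 578349/604 = 79586343/604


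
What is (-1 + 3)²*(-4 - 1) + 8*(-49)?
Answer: -412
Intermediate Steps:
(-1 + 3)²*(-4 - 1) + 8*(-49) = 2²*(-5) - 392 = 4*(-5) - 392 = -20 - 392 = -412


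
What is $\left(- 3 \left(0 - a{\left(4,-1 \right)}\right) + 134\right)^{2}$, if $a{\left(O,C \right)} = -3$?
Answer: $15625$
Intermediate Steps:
$\left(- 3 \left(0 - a{\left(4,-1 \right)}\right) + 134\right)^{2} = \left(- 3 \left(0 - -3\right) + 134\right)^{2} = \left(- 3 \left(0 + 3\right) + 134\right)^{2} = \left(\left(-3\right) 3 + 134\right)^{2} = \left(-9 + 134\right)^{2} = 125^{2} = 15625$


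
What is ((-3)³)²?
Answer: 729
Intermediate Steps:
((-3)³)² = (-27)² = 729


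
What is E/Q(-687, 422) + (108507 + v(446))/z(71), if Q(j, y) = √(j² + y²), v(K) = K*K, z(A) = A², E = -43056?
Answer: 307423/5041 - 43056*√650053/650053 ≈ 7.5823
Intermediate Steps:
v(K) = K²
E/Q(-687, 422) + (108507 + v(446))/z(71) = -43056/√((-687)² + 422²) + (108507 + 446²)/(71²) = -43056/√(471969 + 178084) + (108507 + 198916)/5041 = -43056*√650053/650053 + 307423*(1/5041) = -43056*√650053/650053 + 307423/5041 = 307423/5041 - 43056*√650053/650053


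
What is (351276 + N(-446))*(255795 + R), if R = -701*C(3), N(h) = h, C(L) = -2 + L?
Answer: 89494628020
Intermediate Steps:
R = -701 (R = -701*(-2 + 3) = -701*1 = -701)
(351276 + N(-446))*(255795 + R) = (351276 - 446)*(255795 - 701) = 350830*255094 = 89494628020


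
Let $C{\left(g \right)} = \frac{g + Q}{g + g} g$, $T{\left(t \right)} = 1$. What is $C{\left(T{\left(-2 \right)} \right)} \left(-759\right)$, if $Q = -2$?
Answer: $\frac{759}{2} \approx 379.5$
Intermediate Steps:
$C{\left(g \right)} = -1 + \frac{g}{2}$ ($C{\left(g \right)} = \frac{g - 2}{g + g} g = \frac{-2 + g}{2 g} g = -1 + \frac{g}{2}$)
$C{\left(T{\left(-2 \right)} \right)} \left(-759\right) = \left(-1 + \frac{1}{2} \cdot 1\right) \left(-759\right) = \left(-1 + \frac{1}{2}\right) \left(-759\right) = \left(- \frac{1}{2}\right) \left(-759\right) = \frac{759}{2}$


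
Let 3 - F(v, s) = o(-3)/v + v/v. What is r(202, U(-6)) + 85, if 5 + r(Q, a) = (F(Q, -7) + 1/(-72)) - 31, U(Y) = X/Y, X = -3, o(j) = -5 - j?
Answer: 370843/7272 ≈ 50.996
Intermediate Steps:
F(v, s) = 2 + 2/v (F(v, s) = 3 - ((-5 - 1*(-3))/v + v/v) = 3 - ((-5 + 3)/v + 1) = 3 - (-2/v + 1) = 3 - (1 - 2/v) = 3 + (-1 + 2/v) = 2 + 2/v)
U(Y) = -3/Y
r(Q, a) = -2449/72 + 2/Q (r(Q, a) = -5 + (((2 + 2/Q) + 1/(-72)) - 31) = -5 + (((2 + 2/Q) - 1/72) - 31) = -5 + ((143/72 + 2/Q) - 31) = -5 + (-2089/72 + 2/Q) = -2449/72 + 2/Q)
r(202, U(-6)) + 85 = (-2449/72 + 2/202) + 85 = (-2449/72 + 2*(1/202)) + 85 = (-2449/72 + 1/101) + 85 = -247277/7272 + 85 = 370843/7272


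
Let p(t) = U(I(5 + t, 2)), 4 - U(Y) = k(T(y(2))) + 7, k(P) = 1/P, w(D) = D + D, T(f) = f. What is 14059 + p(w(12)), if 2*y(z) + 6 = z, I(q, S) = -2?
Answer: 28113/2 ≈ 14057.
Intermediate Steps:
y(z) = -3 + z/2
w(D) = 2*D
U(Y) = -5/2 (U(Y) = 4 - (1/(-3 + (½)*2) + 7) = 4 - (1/(-3 + 1) + 7) = 4 - (1/(-2) + 7) = 4 - (-½ + 7) = 4 - 1*13/2 = 4 - 13/2 = -5/2)
p(t) = -5/2
14059 + p(w(12)) = 14059 - 5/2 = 28113/2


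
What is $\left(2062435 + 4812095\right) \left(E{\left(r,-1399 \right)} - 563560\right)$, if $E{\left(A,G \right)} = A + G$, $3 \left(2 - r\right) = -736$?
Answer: $-3882127293850$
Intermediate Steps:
$r = \frac{742}{3}$ ($r = 2 - - \frac{736}{3} = 2 + \frac{736}{3} = \frac{742}{3} \approx 247.33$)
$\left(2062435 + 4812095\right) \left(E{\left(r,-1399 \right)} - 563560\right) = \left(2062435 + 4812095\right) \left(\left(\frac{742}{3} - 1399\right) - 563560\right) = 6874530 \left(- \frac{3455}{3} - 563560\right) = 6874530 \left(- \frac{1694135}{3}\right) = -3882127293850$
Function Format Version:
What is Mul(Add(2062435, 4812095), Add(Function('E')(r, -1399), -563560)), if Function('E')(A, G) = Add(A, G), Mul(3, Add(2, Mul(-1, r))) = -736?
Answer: -3882127293850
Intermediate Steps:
r = Rational(742, 3) (r = Add(2, Mul(Rational(-1, 3), -736)) = Add(2, Rational(736, 3)) = Rational(742, 3) ≈ 247.33)
Mul(Add(2062435, 4812095), Add(Function('E')(r, -1399), -563560)) = Mul(Add(2062435, 4812095), Add(Add(Rational(742, 3), -1399), -563560)) = Mul(6874530, Add(Rational(-3455, 3), -563560)) = Mul(6874530, Rational(-1694135, 3)) = -3882127293850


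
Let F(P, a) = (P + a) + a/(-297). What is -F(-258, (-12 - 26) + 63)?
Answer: 69226/297 ≈ 233.08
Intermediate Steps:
F(P, a) = P + 296*a/297 (F(P, a) = (P + a) + a*(-1/297) = (P + a) - a/297 = P + 296*a/297)
-F(-258, (-12 - 26) + 63) = -(-258 + 296*((-12 - 26) + 63)/297) = -(-258 + 296*(-38 + 63)/297) = -(-258 + (296/297)*25) = -(-258 + 7400/297) = -1*(-69226/297) = 69226/297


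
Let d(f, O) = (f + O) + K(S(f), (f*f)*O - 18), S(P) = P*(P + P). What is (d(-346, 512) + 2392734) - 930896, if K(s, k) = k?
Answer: 62756578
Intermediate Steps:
S(P) = 2*P² (S(P) = P*(2*P) = 2*P²)
d(f, O) = -18 + O + f + O*f² (d(f, O) = (f + O) + ((f*f)*O - 18) = (O + f) + (f²*O - 18) = (O + f) + (O*f² - 18) = (O + f) + (-18 + O*f²) = -18 + O + f + O*f²)
(d(-346, 512) + 2392734) - 930896 = ((-18 + 512 - 346 + 512*(-346)²) + 2392734) - 930896 = ((-18 + 512 - 346 + 512*119716) + 2392734) - 930896 = ((-18 + 512 - 346 + 61294592) + 2392734) - 930896 = (61294740 + 2392734) - 930896 = 63687474 - 930896 = 62756578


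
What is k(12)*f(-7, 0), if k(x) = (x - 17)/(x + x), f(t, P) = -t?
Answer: -35/24 ≈ -1.4583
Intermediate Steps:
k(x) = (-17 + x)/(2*x) (k(x) = (-17 + x)/((2*x)) = (-17 + x)*(1/(2*x)) = (-17 + x)/(2*x))
k(12)*f(-7, 0) = ((½)*(-17 + 12)/12)*(-1*(-7)) = ((½)*(1/12)*(-5))*7 = -5/24*7 = -35/24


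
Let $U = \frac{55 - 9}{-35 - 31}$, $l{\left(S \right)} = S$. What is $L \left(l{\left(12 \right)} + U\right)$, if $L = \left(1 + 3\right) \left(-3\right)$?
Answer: $- \frac{1492}{11} \approx -135.64$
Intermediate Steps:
$L = -12$ ($L = 4 \left(-3\right) = -12$)
$U = - \frac{23}{33}$ ($U = \frac{46}{-66} = 46 \left(- \frac{1}{66}\right) = - \frac{23}{33} \approx -0.69697$)
$L \left(l{\left(12 \right)} + U\right) = - 12 \left(12 - \frac{23}{33}\right) = \left(-12\right) \frac{373}{33} = - \frac{1492}{11}$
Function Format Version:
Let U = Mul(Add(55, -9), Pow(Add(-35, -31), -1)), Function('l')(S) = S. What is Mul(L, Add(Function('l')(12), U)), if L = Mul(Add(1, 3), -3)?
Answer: Rational(-1492, 11) ≈ -135.64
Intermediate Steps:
L = -12 (L = Mul(4, -3) = -12)
U = Rational(-23, 33) (U = Mul(46, Pow(-66, -1)) = Mul(46, Rational(-1, 66)) = Rational(-23, 33) ≈ -0.69697)
Mul(L, Add(Function('l')(12), U)) = Mul(-12, Add(12, Rational(-23, 33))) = Mul(-12, Rational(373, 33)) = Rational(-1492, 11)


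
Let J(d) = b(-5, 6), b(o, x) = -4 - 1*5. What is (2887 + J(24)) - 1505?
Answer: 1373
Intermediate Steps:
b(o, x) = -9 (b(o, x) = -4 - 5 = -9)
J(d) = -9
(2887 + J(24)) - 1505 = (2887 - 9) - 1505 = 2878 - 1505 = 1373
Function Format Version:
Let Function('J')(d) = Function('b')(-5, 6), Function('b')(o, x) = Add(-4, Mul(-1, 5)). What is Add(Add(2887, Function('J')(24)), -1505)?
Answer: 1373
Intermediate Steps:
Function('b')(o, x) = -9 (Function('b')(o, x) = Add(-4, -5) = -9)
Function('J')(d) = -9
Add(Add(2887, Function('J')(24)), -1505) = Add(Add(2887, -9), -1505) = Add(2878, -1505) = 1373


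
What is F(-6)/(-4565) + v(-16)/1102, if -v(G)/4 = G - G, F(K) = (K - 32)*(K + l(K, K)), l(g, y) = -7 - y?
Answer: -266/4565 ≈ -0.058269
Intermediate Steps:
F(K) = 224 - 7*K (F(K) = (K - 32)*(K + (-7 - K)) = (-32 + K)*(-7) = 224 - 7*K)
v(G) = 0 (v(G) = -4*(G - G) = -4*0 = 0)
F(-6)/(-4565) + v(-16)/1102 = (224 - 7*(-6))/(-4565) + 0/1102 = (224 + 42)*(-1/4565) + 0*(1/1102) = 266*(-1/4565) + 0 = -266/4565 + 0 = -266/4565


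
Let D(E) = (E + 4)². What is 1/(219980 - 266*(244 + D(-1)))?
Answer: 1/152682 ≈ 6.5496e-6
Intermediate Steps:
D(E) = (4 + E)²
1/(219980 - 266*(244 + D(-1))) = 1/(219980 - 266*(244 + (4 - 1)²)) = 1/(219980 - 266*(244 + 3²)) = 1/(219980 - 266*(244 + 9)) = 1/(219980 - 266*253) = 1/(219980 - 67298) = 1/152682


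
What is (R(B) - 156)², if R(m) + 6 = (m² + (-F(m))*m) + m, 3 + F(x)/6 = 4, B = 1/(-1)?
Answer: 24336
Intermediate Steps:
B = -1
F(x) = 6 (F(x) = -18 + 6*4 = -18 + 24 = 6)
R(m) = -6 + m² - 5*m (R(m) = -6 + ((m² + (-1*6)*m) + m) = -6 + ((m² - 6*m) + m) = -6 + (m² - 5*m) = -6 + m² - 5*m)
(R(B) - 156)² = ((-6 + (-1)² - 5*(-1)) - 156)² = ((-6 + 1 + 5) - 156)² = (0 - 156)² = (-156)² = 24336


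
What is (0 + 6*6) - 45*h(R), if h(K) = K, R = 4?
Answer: -144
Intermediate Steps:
(0 + 6*6) - 45*h(R) = (0 + 6*6) - 45*4 = (0 + 36) - 180 = 36 - 180 = -144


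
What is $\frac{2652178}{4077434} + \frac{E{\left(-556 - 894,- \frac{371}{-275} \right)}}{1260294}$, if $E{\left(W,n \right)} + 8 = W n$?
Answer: $\frac{3056638932054}{4710535138463} \approx 0.64889$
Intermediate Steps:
$E{\left(W,n \right)} = -8 + W n$
$\frac{2652178}{4077434} + \frac{E{\left(-556 - 894,- \frac{371}{-275} \right)}}{1260294} = \frac{2652178}{4077434} + \frac{-8 + \left(-556 - 894\right) \left(- \frac{371}{-275}\right)}{1260294} = 2652178 \cdot \frac{1}{4077434} + \left(-8 - 1450 \left(\left(-371\right) \left(- \frac{1}{275}\right)\right)\right) \frac{1}{1260294} = \frac{1326089}{2038717} + \left(-8 - \frac{21518}{11}\right) \frac{1}{1260294} = \frac{1326089}{2038717} - \frac{3601}{2310539} = \frac{3056638932054}{4710535138463}$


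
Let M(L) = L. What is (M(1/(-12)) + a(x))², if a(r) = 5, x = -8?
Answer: 3481/144 ≈ 24.174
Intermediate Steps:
(M(1/(-12)) + a(x))² = (1/(-12) + 5)² = (1*(-1/12) + 5)² = (-1/12 + 5)² = (59/12)² = 3481/144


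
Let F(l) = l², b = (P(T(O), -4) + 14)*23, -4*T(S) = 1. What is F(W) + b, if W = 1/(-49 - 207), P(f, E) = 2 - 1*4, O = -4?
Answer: 18087937/65536 ≈ 276.00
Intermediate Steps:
T(S) = -¼ (T(S) = -¼*1 = -¼)
P(f, E) = -2 (P(f, E) = 2 - 4 = -2)
W = -1/256 (W = 1/(-256) = -1/256 ≈ -0.0039063)
b = 276 (b = (-2 + 14)*23 = 12*23 = 276)
F(W) + b = (-1/256)² + 276 = 1/65536 + 276 = 18087937/65536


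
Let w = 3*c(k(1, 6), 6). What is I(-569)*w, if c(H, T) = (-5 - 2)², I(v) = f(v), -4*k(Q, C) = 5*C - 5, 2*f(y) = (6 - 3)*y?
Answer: -250929/2 ≈ -1.2546e+5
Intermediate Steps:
f(y) = 3*y/2 (f(y) = ((6 - 3)*y)/2 = (3*y)/2 = 3*y/2)
k(Q, C) = 5/4 - 5*C/4 (k(Q, C) = -(5*C - 5)/4 = -(-5 + 5*C)/4 = 5/4 - 5*C/4)
I(v) = 3*v/2
c(H, T) = 49 (c(H, T) = (-7)² = 49)
w = 147 (w = 3*49 = 147)
I(-569)*w = ((3/2)*(-569))*147 = -1707/2*147 = -250929/2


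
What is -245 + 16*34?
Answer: 299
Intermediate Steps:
-245 + 16*34 = -245 + 544 = 299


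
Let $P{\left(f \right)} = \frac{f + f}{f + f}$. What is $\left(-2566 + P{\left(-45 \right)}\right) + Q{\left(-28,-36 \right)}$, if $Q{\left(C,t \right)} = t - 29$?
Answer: $-2630$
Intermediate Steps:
$Q{\left(C,t \right)} = -29 + t$
$P{\left(f \right)} = 1$ ($P{\left(f \right)} = \frac{2 f}{2 f} = 2 f \frac{1}{2 f} = 1$)
$\left(-2566 + P{\left(-45 \right)}\right) + Q{\left(-28,-36 \right)} = \left(-2566 + 1\right) - 65 = -2565 - 65 = -2630$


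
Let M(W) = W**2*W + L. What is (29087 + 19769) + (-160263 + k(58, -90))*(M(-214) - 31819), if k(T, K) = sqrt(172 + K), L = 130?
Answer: 1575711153535 - 9832033*sqrt(82) ≈ 1.5756e+12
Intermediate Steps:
M(W) = 130 + W**3 (M(W) = W**2*W + 130 = W**3 + 130 = 130 + W**3)
(29087 + 19769) + (-160263 + k(58, -90))*(M(-214) - 31819) = (29087 + 19769) + (-160263 + sqrt(172 - 90))*((130 + (-214)**3) - 31819) = 48856 + (-160263 + sqrt(82))*((130 - 9800344) - 31819) = 48856 + (-160263 + sqrt(82))*(-9800214 - 31819) = 48856 + (-160263 + sqrt(82))*(-9832033) = 48856 + (1575711104679 - 9832033*sqrt(82)) = 1575711153535 - 9832033*sqrt(82)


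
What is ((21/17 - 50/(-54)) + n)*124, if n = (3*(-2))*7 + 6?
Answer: -1925968/459 ≈ -4196.0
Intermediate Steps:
n = -36 (n = -6*7 + 6 = -42 + 6 = -36)
((21/17 - 50/(-54)) + n)*124 = ((21/17 - 50/(-54)) - 36)*124 = ((21*(1/17) - 50*(-1/54)) - 36)*124 = ((21/17 + 25/27) - 36)*124 = (992/459 - 36)*124 = -15532/459*124 = -1925968/459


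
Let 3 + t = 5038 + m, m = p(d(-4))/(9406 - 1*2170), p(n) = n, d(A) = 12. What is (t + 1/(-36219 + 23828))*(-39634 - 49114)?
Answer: -3338734269038564/7471773 ≈ -4.4685e+8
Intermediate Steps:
m = 1/603 (m = 12/(9406 - 1*2170) = 12/(9406 - 2170) = 12/7236 = 12*(1/7236) = 1/603 ≈ 0.0016584)
t = 3036106/603 (t = -3 + (5038 + 1/603) = -3 + 3037915/603 = 3036106/603 ≈ 5035.0)
(t + 1/(-36219 + 23828))*(-39634 - 49114) = (3036106/603 + 1/(-36219 + 23828))*(-39634 - 49114) = (3036106/603 + 1/(-12391))*(-88748) = (3036106/603 - 1/12391)*(-88748) = (37620388843/7471773)*(-88748) = -3338734269038564/7471773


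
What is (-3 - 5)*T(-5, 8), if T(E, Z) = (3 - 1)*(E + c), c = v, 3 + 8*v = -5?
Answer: 96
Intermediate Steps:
v = -1 (v = -3/8 + (1/8)*(-5) = -3/8 - 5/8 = -1)
c = -1
T(E, Z) = -2 + 2*E (T(E, Z) = (3 - 1)*(E - 1) = 2*(-1 + E) = -2 + 2*E)
(-3 - 5)*T(-5, 8) = (-3 - 5)*(-2 + 2*(-5)) = -8*(-2 - 10) = -8*(-12) = 96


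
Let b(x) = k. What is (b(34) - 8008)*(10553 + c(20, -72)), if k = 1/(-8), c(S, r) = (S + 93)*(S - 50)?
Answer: -458897595/8 ≈ -5.7362e+7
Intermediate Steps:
c(S, r) = (-50 + S)*(93 + S) (c(S, r) = (93 + S)*(-50 + S) = (-50 + S)*(93 + S))
k = -⅛ ≈ -0.12500
b(x) = -⅛
(b(34) - 8008)*(10553 + c(20, -72)) = (-⅛ - 8008)*(10553 + (-4650 + 20² + 43*20)) = -64065*(10553 + (-4650 + 400 + 860))/8 = -64065*(10553 - 3390)/8 = -64065/8*7163 = -458897595/8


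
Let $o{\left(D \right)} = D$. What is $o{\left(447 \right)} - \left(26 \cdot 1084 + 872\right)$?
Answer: $-28609$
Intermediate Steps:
$o{\left(447 \right)} - \left(26 \cdot 1084 + 872\right) = 447 - \left(26 \cdot 1084 + 872\right) = 447 - \left(28184 + 872\right) = 447 - 29056 = -28609$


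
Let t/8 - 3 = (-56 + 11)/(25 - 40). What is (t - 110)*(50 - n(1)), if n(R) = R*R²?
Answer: -3038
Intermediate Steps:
n(R) = R³
t = 48 (t = 24 + 8*((-56 + 11)/(25 - 40)) = 24 + 8*(-45/(-15)) = 24 + 8*(-45*(-1/15)) = 24 + 8*3 = 24 + 24 = 48)
(t - 110)*(50 - n(1)) = (48 - 110)*(50 - 1*1³) = -62*(50 - 1*1) = -62*(50 - 1) = -62*49 = -3038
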